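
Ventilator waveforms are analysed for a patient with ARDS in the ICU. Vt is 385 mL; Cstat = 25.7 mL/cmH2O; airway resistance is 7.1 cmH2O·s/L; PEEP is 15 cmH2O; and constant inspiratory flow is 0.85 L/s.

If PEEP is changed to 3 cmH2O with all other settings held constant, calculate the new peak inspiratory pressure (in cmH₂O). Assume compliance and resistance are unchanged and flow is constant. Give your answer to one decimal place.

24.0

PIP = Vt/C + R·V̇ + PEEP (constant-flow equation of motion).
Only the baseline term changes: ΔPIP = ΔPEEP = 3 − 15 = -12.0 cmH2O.
Original PIP = 385/25.7 + 7.1×0.85 + 15 = 36.016 cmH2O; new PIP = 36.016 + (-12.0) = 24.016 cmH2O.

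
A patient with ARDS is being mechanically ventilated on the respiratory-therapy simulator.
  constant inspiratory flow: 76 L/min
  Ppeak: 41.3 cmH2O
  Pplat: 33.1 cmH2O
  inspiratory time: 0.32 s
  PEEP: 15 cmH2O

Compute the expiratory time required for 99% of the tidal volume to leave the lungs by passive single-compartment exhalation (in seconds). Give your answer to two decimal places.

Flow: 76 L/min ÷ 60 = 1.2667 L/s.
Vt = flow × Ti = 1.2667 L/s × 0.32 s × 1000 mL/L = 405.34 mL.
R = (PIP − Pplat)/V̇ = (41.3 − 33.1) / 1.2667 = 8.2/1.2667 = 6.474 cmH2O·s/L.
C = Vt/(Pplat − PEEP) = 405.34 / (33.1 − 15) = 405.34/18.1 = 22.394 mL/cmH2O.
τ = R × C = 6.474 × 0.02239 L/cmH2O = 0.145 s.
t = −τ·ln(1 − 0.99) = −0.145·ln(0.01) = 0.6677 s.

0.67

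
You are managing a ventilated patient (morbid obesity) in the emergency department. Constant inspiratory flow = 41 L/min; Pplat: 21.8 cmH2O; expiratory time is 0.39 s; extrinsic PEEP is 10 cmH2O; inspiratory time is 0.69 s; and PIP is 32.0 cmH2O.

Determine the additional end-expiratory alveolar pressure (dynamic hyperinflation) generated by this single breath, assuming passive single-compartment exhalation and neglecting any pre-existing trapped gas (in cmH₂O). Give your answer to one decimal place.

Flow: 41 L/min ÷ 60 = 0.6833 L/s.
Vt = flow × Ti = 0.6833 L/s × 0.69 s × 1000 mL/L = 471.48 mL.
R = (PIP − Pplat)/V̇ = (32.0 − 21.8) / 0.6833 = 10.2/0.6833 = 14.928 cmH2O·s/L.
C = Vt/(Pplat − PEEP) = 471.48 / (21.8 − 10) = 471.48/11.8 = 39.956 mL/cmH2O.
τ = R × C = 14.928 × 0.03996 L/cmH2O = 0.5965 s.
Fraction remaining = e^(−Te/τ) = e^(−0.39/0.5965) = 0.5201; trapped volume = 471.48 × 0.5201 = 245.22 mL.
Additional alveolar pressure from trapping ≈ V_trapped / C = 245.22 / 39.956 = 6.137 cmH2O.

6.1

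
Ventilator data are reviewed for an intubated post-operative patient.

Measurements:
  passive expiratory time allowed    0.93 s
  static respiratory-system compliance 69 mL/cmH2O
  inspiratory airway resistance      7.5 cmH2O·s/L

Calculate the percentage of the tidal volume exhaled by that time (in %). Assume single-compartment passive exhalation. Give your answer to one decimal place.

83.4

τ = R × C = 7.5 × 69 mL/cmH2O = 7.5 × 0.069 L/cmH2O = 0.5175 s.
Passive exhalation: V(t)/V₀ = e^(−t/τ) = e^(−0.93/0.5175) = 0.1658.
Fraction exhaled = 1 − 0.1658 = 0.8342 → 83.42%.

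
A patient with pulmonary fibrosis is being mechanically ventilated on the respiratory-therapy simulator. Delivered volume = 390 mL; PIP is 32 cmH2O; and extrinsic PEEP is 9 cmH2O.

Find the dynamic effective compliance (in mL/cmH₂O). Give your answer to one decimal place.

Dynamic compliance = Vt / (PIP − PEEP) = 390 / (32 − 9) = 390 / 23.0 = 16.957 mL/cmH2O.

17.0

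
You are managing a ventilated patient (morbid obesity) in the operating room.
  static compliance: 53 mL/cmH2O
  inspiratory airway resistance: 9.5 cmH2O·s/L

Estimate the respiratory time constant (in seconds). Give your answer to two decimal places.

τ = R × C = 9.5 × 53 mL/cmH2O = 9.5 × 0.053 L/cmH2O = 0.5035 s.

0.50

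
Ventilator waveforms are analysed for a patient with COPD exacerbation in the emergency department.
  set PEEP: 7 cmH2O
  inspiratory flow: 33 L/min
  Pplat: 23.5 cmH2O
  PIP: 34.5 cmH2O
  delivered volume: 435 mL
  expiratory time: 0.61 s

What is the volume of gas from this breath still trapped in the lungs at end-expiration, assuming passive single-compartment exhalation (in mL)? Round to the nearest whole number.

Flow: 33 L/min ÷ 60 = 0.55 L/s.
R = (PIP − Pplat)/V̇ = (34.5 − 23.5) / 0.55 = 11.0/0.55 = 20.0 cmH2O·s/L.
C = Vt/(Pplat − PEEP) = 435.0 / (23.5 − 7) = 435.0/16.5 = 26.364 mL/cmH2O.
τ = R × C = 20.0 × 0.02636 L/cmH2O = 0.5272 s.
Fraction remaining = e^(−Te/τ) = e^(−0.61/0.5272) = 0.3144.
Trapped volume = 435.0 × 0.3144 = 136.76 mL.

137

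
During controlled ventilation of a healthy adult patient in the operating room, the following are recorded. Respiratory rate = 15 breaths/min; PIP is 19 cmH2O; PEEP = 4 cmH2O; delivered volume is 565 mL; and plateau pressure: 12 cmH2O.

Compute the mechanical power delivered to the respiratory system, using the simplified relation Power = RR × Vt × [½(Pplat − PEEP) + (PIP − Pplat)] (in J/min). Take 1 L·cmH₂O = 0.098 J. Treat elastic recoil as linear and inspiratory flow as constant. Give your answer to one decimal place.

9.1

Per-breath work = Vt × [½(Pplat−PEEP) + (PIP−Pplat)] = 0.565 × [0.5×8.0 + 7.0] = 0.565 × 11.0 = 6.215 L·cmH2O.
Power = 15 × 6.215 = 93.225 L·cmH2O/min.
× 0.098 J/(L·cmH2O) → 9.136 J/min.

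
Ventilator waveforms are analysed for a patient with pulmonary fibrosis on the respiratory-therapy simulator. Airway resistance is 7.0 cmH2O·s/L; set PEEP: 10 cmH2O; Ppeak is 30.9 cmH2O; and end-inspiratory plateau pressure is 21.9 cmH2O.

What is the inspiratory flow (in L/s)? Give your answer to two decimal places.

1.29

flow = (PIP − Pplat) / Raw = 9.0 / 7.0 = 1.286 L/s.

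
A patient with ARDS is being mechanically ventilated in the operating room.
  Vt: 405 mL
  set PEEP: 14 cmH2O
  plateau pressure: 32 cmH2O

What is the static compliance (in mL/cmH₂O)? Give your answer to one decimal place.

22.5

Cstat = Vt / (Pplat − PEEP) = 405 / (32 − 14) = 405 / 18.0 = 22.5 mL/cmH2O.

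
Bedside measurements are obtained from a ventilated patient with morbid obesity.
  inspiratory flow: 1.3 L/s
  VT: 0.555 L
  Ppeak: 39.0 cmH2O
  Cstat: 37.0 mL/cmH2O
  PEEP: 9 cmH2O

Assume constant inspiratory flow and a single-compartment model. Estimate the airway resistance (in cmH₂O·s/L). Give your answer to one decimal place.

11.5

Equation of motion (constant flow): PIP = Vt/C + R·V̇ + PEEP.
R·V̇ = PIP − Vt/C − PEEP = 39.0 − 555/37.0 − 9 = 39.0 − 15.0 − 9 = 15.0 cmH2O.
R = 15.0 / 1.3 = 11.538 cmH2O·s/L.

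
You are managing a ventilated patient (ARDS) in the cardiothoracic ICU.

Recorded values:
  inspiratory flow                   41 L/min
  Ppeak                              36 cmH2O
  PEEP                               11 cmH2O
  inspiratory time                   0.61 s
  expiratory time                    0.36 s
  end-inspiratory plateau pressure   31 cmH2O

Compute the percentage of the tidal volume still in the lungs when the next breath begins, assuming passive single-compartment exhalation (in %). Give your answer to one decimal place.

Flow: 41 L/min ÷ 60 = 0.6833 L/s.
Vt = flow × Ti = 0.6833 L/s × 0.61 s × 1000 mL/L = 416.81 mL.
R = (PIP − Pplat)/V̇ = (36 − 31) / 0.6833 = 5.0/0.6833 = 7.317 cmH2O·s/L.
C = Vt/(Pplat − PEEP) = 416.81 / (31 − 11) = 416.81/20.0 = 20.841 mL/cmH2O.
τ = R × C = 7.317 × 0.02084 L/cmH2O = 0.1525 s.
Fraction remaining at end-expiration = e^(−Te/τ) = e^(−0.36/0.1525) = 0.09436 → 9.436%.

9.4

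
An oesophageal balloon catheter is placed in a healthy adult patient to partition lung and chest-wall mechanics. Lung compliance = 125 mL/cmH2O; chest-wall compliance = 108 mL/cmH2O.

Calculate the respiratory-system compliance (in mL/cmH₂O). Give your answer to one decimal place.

Lung and chest wall are elastances in series: 1/Crs = 1/CL + 1/Ccw.
1/Crs = 1/125 + 1/108 = 0.01726.
Crs = 57.937 mL/cmH2O.

57.9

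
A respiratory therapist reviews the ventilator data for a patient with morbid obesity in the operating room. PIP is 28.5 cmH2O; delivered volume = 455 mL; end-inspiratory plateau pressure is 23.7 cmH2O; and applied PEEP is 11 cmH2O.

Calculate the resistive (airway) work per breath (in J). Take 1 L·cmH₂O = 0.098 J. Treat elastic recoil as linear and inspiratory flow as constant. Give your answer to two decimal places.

With constant inspiratory flow the resistive pressure is constant at PIP − Pplat = 28.5 − 23.7 = 4.8 cmH2O, so resistive work = 4.8 × 0.455 = 2.184 L·cmH2O.
× 0.098 J/(L·cmH2O) → 0.214 J.

0.21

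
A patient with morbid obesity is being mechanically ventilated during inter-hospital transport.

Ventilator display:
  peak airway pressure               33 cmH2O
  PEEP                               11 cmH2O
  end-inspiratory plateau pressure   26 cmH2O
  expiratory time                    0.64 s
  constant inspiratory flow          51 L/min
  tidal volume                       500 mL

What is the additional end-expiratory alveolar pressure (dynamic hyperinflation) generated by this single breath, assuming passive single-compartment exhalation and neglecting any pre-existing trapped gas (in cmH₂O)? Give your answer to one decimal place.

1.5

Flow: 51 L/min ÷ 60 = 0.85 L/s.
R = (PIP − Pplat)/V̇ = (33 − 26) / 0.85 = 7.0/0.85 = 8.235 cmH2O·s/L.
C = Vt/(Pplat − PEEP) = 500.0 / (26 − 11) = 500.0/15.0 = 33.333 mL/cmH2O.
τ = R × C = 8.235 × 0.03333 L/cmH2O = 0.2745 s.
Fraction remaining = e^(−Te/τ) = e^(−0.64/0.2745) = 0.09715; trapped volume = 500.0 × 0.09715 = 48.575 mL.
Additional alveolar pressure from trapping ≈ V_trapped / C = 48.575 / 33.333 = 1.457 cmH2O.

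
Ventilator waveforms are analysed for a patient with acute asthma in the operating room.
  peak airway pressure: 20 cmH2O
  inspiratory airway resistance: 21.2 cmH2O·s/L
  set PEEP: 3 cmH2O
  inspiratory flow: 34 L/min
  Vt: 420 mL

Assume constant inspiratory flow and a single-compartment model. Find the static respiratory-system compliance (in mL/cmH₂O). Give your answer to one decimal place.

84.2

Flow: 34 L/min ÷ 60 = 0.5667 L/s.
Equation of motion (constant flow): PIP = Vt/C + R·V̇ + PEEP.
Vt/C = PIP − R·V̇ − PEEP = 20 − 21.2×0.5667 − 3 = 20 − 12.014 − 3 = 4.986 cmH2O.
C = Vt / 4.986 = 420 / 4.986 = 84.236 mL/cmH2O.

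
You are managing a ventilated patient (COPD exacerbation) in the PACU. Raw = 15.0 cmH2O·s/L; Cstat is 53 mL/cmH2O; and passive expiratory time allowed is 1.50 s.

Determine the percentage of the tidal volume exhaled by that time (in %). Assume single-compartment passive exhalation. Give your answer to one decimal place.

τ = R × C = 15.0 × 53 mL/cmH2O = 15.0 × 0.053 L/cmH2O = 0.795 s.
Passive exhalation: V(t)/V₀ = e^(−t/τ) = e^(−1.50/0.795) = 0.1516.
Fraction exhaled = 1 − 0.1516 = 0.8484 → 84.84%.

84.8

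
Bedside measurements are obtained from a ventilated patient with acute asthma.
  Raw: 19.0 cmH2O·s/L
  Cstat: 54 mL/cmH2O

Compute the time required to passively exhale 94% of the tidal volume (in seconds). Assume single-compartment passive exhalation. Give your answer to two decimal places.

τ = R × C = 19.0 × 54 mL/cmH2O = 19.0 × 0.054 L/cmH2O = 1.026 s.
Exhaled fraction f = 1 − e^(−t/τ) → t = −τ·ln(1 − f) = −1.026·ln(0.06) = 2.887 s.

2.89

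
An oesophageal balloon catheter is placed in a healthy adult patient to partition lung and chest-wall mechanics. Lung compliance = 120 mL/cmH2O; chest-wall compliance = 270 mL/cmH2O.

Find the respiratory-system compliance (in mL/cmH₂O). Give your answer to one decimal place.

83.1

Lung and chest wall are elastances in series: 1/Crs = 1/CL + 1/Ccw.
1/Crs = 1/120 + 1/270 = 0.01204.
Crs = 83.056 mL/cmH2O.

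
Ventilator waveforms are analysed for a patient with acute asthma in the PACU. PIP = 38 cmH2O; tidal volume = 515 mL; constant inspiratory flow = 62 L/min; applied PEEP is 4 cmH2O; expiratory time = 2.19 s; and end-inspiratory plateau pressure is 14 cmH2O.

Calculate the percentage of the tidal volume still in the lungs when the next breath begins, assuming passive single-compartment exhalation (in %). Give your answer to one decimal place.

16.0

Flow: 62 L/min ÷ 60 = 1.0333 L/s.
R = (PIP − Pplat)/V̇ = (38 − 14) / 1.0333 = 24.0/1.0333 = 23.227 cmH2O·s/L.
C = Vt/(Pplat − PEEP) = 515.0 / (14 − 4) = 515.0/10.0 = 51.5 mL/cmH2O.
τ = R × C = 23.227 × 0.0515 L/cmH2O = 1.196 s.
Fraction remaining at end-expiration = e^(−Te/τ) = e^(−2.19/1.196) = 0.1602 → 16.02%.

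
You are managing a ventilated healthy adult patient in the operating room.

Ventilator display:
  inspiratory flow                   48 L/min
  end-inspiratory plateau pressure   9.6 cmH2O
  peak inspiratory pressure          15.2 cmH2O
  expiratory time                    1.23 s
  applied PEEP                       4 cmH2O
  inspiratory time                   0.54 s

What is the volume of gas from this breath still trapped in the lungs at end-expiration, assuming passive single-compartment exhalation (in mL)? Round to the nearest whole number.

44

Flow: 48 L/min ÷ 60 = 0.8 L/s.
Vt = flow × Ti = 0.8 L/s × 0.54 s × 1000 mL/L = 432.0 mL.
R = (PIP − Pplat)/V̇ = (15.2 − 9.6) / 0.8 = 5.6/0.8 = 7.0 cmH2O·s/L.
C = Vt/(Pplat − PEEP) = 432.0 / (9.6 − 4) = 432.0/5.6 = 77.143 mL/cmH2O.
τ = R × C = 7.0 × 0.07714 L/cmH2O = 0.54 s.
Fraction remaining = e^(−Te/τ) = e^(−1.23/0.54) = 0.1025.
Trapped volume = 432.0 × 0.1025 = 44.28 mL.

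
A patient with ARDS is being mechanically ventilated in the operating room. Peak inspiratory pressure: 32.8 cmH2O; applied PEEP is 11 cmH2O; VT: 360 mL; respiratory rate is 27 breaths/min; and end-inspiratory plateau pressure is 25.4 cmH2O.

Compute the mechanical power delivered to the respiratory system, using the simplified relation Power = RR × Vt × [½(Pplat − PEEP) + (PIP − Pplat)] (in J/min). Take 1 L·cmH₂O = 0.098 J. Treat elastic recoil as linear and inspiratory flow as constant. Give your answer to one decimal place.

13.9

Per-breath work = Vt × [½(Pplat−PEEP) + (PIP−Pplat)] = 0.360 × [0.5×14.4 + 7.4] = 0.360 × 14.6 = 5.256 L·cmH2O.
Power = 27 × 5.256 = 141.91 L·cmH2O/min.
× 0.098 J/(L·cmH2O) → 13.907 J/min.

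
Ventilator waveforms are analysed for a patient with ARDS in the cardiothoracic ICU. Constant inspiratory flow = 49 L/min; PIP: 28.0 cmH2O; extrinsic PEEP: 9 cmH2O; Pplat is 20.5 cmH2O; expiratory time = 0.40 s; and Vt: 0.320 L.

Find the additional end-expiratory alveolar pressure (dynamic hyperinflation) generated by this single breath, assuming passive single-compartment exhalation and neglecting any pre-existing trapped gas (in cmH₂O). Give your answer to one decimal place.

2.4

Flow: 49 L/min ÷ 60 = 0.8167 L/s.
R = (PIP − Pplat)/V̇ = (28.0 − 20.5) / 0.8167 = 7.5/0.8167 = 9.183 cmH2O·s/L.
C = Vt/(Pplat − PEEP) = 320.0 / (20.5 − 9) = 320.0/11.5 = 27.826 mL/cmH2O.
τ = R × C = 9.183 × 0.02783 L/cmH2O = 0.2556 s.
Fraction remaining = e^(−Te/τ) = e^(−0.40/0.2556) = 0.2091; trapped volume = 320.0 × 0.2091 = 66.912 mL.
Additional alveolar pressure from trapping ≈ V_trapped / C = 66.912 / 27.826 = 2.405 cmH2O.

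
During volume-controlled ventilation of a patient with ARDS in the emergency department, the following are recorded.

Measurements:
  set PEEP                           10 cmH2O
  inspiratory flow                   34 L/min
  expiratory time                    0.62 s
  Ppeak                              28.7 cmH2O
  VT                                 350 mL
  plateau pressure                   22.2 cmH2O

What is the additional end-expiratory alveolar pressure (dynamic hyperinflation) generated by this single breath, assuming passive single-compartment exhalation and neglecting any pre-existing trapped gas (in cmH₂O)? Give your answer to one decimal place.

1.9

Flow: 34 L/min ÷ 60 = 0.5667 L/s.
R = (PIP − Pplat)/V̇ = (28.7 − 22.2) / 0.5667 = 6.5/0.5667 = 11.47 cmH2O·s/L.
C = Vt/(Pplat − PEEP) = 350.0 / (22.2 − 10) = 350.0/12.2 = 28.689 mL/cmH2O.
τ = R × C = 11.47 × 0.02869 L/cmH2O = 0.3291 s.
Fraction remaining = e^(−Te/τ) = e^(−0.62/0.3291) = 0.152; trapped volume = 350.0 × 0.152 = 53.2 mL.
Additional alveolar pressure from trapping ≈ V_trapped / C = 53.2 / 28.689 = 1.854 cmH2O.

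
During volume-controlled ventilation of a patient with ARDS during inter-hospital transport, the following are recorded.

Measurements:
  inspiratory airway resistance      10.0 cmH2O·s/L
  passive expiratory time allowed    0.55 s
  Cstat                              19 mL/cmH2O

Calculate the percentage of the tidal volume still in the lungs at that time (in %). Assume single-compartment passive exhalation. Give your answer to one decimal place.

τ = R × C = 10.0 × 19 mL/cmH2O = 10.0 × 0.019 L/cmH2O = 0.19 s.
Passive exhalation: V(t)/V₀ = e^(−t/τ) = e^(−0.55/0.19) = 0.05531.
Fraction remaining = 0.05531 → 5.531%.

5.5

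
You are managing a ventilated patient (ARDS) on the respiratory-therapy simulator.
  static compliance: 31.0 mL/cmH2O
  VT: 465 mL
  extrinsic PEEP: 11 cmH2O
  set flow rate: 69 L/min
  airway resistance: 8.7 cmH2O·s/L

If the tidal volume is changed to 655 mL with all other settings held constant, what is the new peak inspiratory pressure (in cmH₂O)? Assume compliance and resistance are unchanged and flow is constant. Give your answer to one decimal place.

42.1

Flow: 69 L/min ÷ 60 = 1.15 L/s.
PIP = Vt/C + R·V̇ + PEEP (constant-flow equation of motion).
Only the elastic term changes: ΔPIP = ΔVt / C = (655 − 465) / 31.0 = 6.129 cmH2O.
Original PIP = 465/31.0 + 8.7×1.15 + 11 = 36.005 cmH2O; new PIP = 36.005 + (6.129) = 42.134 cmH2O.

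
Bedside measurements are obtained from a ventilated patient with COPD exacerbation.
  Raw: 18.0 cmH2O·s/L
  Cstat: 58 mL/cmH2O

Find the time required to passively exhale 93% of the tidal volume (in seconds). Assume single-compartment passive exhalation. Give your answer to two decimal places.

2.78

τ = R × C = 18.0 × 58 mL/cmH2O = 18.0 × 0.058 L/cmH2O = 1.044 s.
Exhaled fraction f = 1 − e^(−t/τ) → t = −τ·ln(1 − f) = −1.044·ln(0.07) = 2.776 s.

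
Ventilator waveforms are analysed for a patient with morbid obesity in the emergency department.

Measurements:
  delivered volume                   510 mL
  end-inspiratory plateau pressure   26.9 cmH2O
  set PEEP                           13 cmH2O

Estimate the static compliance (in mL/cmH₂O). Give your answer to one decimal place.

36.7

Cstat = Vt / (Pplat − PEEP) = 510 / (26.9 − 13) = 510 / 13.9 = 36.691 mL/cmH2O.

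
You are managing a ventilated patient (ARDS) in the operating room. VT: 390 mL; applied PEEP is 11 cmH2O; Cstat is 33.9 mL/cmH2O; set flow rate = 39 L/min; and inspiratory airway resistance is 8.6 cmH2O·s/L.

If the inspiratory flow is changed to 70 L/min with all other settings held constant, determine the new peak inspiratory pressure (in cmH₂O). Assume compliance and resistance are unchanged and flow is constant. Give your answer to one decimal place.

32.5

Flow: 39 L/min ÷ 60 = 0.65 L/s.
New flow: 70 L/min ÷ 60 = 1.1667 L/s.
PIP = Vt/C + R·V̇ + PEEP (constant-flow equation of motion).
Only the resistive term changes: ΔPIP = R × ΔV̇ = 8.6 × (1.1667 − 0.65) = 8.6 × 0.5167 = 4.444 cmH2O.
Original PIP = 390/33.9 + 8.6×0.65 + 11 = 28.094 cmH2O; new PIP = 28.094 + (4.444) = 32.538 cmH2O.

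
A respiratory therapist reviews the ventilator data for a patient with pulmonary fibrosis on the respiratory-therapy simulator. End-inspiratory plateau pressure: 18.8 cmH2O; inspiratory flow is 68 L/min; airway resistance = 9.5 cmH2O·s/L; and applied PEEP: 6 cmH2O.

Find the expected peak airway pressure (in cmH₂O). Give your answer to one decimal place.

Flow: 68 L/min ÷ 60 = 1.1333 L/s.
PIP = Pplat + Raw × flow = 18.8 + 9.5 × 1.1333 = 18.8 + 10.766 = 29.566 cmH2O.

29.6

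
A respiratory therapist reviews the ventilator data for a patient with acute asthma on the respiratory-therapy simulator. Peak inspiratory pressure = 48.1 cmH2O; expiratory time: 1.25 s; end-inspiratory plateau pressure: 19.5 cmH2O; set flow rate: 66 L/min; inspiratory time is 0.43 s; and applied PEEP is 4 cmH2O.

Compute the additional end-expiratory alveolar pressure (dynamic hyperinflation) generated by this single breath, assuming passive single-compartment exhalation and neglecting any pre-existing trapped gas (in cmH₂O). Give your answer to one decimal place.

Flow: 66 L/min ÷ 60 = 1.1 L/s.
Vt = flow × Ti = 1.1 L/s × 0.43 s × 1000 mL/L = 473.0 mL.
R = (PIP − Pplat)/V̇ = (48.1 − 19.5) / 1.1 = 28.6/1.1 = 26.0 cmH2O·s/L.
C = Vt/(Pplat − PEEP) = 473.0 / (19.5 − 4) = 473.0/15.5 = 30.516 mL/cmH2O.
τ = R × C = 26.0 × 0.03052 L/cmH2O = 0.7935 s.
Fraction remaining = e^(−Te/τ) = e^(−1.25/0.7935) = 0.2069; trapped volume = 473.0 × 0.2069 = 97.864 mL.
Additional alveolar pressure from trapping ≈ V_trapped / C = 97.864 / 30.516 = 3.207 cmH2O.

3.2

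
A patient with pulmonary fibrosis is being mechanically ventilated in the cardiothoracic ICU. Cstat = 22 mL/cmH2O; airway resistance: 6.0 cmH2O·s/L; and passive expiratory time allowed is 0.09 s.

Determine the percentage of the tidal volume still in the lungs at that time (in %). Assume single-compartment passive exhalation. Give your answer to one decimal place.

50.6

τ = R × C = 6.0 × 22 mL/cmH2O = 6.0 × 0.022 L/cmH2O = 0.132 s.
Passive exhalation: V(t)/V₀ = e^(−t/τ) = e^(−0.09/0.132) = 0.5057.
Fraction remaining = 0.5057 → 50.57%.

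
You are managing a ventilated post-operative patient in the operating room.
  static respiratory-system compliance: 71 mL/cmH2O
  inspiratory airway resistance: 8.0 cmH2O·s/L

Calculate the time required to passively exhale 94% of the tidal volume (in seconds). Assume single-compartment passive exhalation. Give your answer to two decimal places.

τ = R × C = 8.0 × 71 mL/cmH2O = 8.0 × 0.071 L/cmH2O = 0.568 s.
Exhaled fraction f = 1 − e^(−t/τ) → t = −τ·ln(1 − f) = −0.568·ln(0.06) = 1.598 s.

1.60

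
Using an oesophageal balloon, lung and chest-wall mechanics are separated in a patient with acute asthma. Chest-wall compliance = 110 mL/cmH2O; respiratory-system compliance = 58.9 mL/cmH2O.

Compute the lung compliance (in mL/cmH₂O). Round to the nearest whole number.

127

1/CL = 1/Crs − 1/Ccw.
1/CL = 1/58.9 − 1/110 = 0.007887.
CL = 126.79 mL/cmH2O.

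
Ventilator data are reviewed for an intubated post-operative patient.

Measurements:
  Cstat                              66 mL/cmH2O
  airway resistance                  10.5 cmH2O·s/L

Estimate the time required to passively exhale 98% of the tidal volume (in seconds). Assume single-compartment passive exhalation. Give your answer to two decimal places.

τ = R × C = 10.5 × 66 mL/cmH2O = 10.5 × 0.066 L/cmH2O = 0.693 s.
Exhaled fraction f = 1 − e^(−t/τ) → t = −τ·ln(1 − f) = −0.693·ln(0.02) = 2.711 s.

2.71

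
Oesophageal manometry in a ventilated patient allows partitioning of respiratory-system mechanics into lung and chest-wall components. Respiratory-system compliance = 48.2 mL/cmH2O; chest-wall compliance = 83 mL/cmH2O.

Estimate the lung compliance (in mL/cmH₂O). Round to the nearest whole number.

1/CL = 1/Crs − 1/Ccw.
1/CL = 1/48.2 − 1/83 = 0.008699.
CL = 114.96 mL/cmH2O.

115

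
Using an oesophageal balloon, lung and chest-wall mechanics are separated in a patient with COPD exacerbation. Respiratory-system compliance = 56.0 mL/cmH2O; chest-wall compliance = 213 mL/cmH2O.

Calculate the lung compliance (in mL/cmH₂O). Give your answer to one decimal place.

1/CL = 1/Crs − 1/Ccw.
1/CL = 1/56.0 − 1/213 = 0.01316.
CL = 75.988 mL/cmH2O.

76.0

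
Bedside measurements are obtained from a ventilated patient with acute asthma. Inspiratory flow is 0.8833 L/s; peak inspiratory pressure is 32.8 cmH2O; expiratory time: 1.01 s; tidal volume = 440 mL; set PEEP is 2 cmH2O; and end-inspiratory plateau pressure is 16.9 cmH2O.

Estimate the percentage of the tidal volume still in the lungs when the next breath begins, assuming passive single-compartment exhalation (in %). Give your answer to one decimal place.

15.0

R = (PIP − Pplat)/V̇ = (32.8 − 16.9) / 0.8833 = 15.9/0.8833 = 18.001 cmH2O·s/L.
C = Vt/(Pplat − PEEP) = 440.0 / (16.9 − 2) = 440.0/14.9 = 29.53 mL/cmH2O.
τ = R × C = 18.001 × 0.02953 L/cmH2O = 0.5316 s.
Fraction remaining at end-expiration = e^(−Te/τ) = e^(−1.01/0.5316) = 0.1496 → 14.96%.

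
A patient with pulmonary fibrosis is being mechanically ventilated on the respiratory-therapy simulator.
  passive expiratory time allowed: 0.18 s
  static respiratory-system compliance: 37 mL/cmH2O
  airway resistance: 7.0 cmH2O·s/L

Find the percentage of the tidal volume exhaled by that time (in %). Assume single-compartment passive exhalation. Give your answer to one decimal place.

τ = R × C = 7.0 × 37 mL/cmH2O = 7.0 × 0.037 L/cmH2O = 0.259 s.
Passive exhalation: V(t)/V₀ = e^(−t/τ) = e^(−0.18/0.259) = 0.4991.
Fraction exhaled = 1 − 0.4991 = 0.5009 → 50.09%.

50.1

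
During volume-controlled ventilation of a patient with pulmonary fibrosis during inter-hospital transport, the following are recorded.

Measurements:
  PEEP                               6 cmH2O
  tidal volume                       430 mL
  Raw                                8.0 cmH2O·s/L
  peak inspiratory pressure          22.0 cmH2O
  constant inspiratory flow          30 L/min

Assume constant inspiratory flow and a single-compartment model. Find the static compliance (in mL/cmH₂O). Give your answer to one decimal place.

Flow: 30 L/min ÷ 60 = 0.5 L/s.
Equation of motion (constant flow): PIP = Vt/C + R·V̇ + PEEP.
Vt/C = PIP − R·V̇ − PEEP = 22.0 − 8.0×0.5 − 6 = 22.0 − 4.0 − 6 = 12.0 cmH2O.
C = Vt / 12.0 = 430 / 12.0 = 35.833 mL/cmH2O.

35.8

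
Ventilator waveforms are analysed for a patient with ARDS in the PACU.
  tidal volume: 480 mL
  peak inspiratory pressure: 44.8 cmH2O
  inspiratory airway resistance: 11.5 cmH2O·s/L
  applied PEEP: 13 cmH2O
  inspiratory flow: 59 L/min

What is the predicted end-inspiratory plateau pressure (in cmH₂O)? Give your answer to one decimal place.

Flow: 59 L/min ÷ 60 = 0.9833 L/s.
Pplat = PIP − Raw × flow = 44.8 − 11.5 × 0.9833 = 44.8 − 11.308 = 33.492 cmH2O.

33.5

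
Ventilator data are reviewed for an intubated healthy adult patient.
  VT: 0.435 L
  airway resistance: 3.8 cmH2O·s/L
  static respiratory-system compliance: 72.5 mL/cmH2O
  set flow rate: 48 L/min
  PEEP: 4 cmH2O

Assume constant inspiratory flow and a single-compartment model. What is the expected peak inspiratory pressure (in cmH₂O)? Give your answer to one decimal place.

13.0

Flow: 48 L/min ÷ 60 = 0.8 L/s.
Equation of motion (constant flow): PIP = Vt/C + R·V̇ + PEEP.
PIP = 435/72.5 + 3.8×0.8 + 4 = 6.0 + 3.04 + 4 = 13.04 cmH2O.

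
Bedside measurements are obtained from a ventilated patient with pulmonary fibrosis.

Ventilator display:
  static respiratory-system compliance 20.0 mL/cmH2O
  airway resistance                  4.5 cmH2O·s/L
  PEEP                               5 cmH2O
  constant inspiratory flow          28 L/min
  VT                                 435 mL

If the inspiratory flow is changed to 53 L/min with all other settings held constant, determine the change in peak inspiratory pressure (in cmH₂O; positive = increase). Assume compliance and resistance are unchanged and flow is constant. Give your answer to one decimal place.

1.9

Flow: 28 L/min ÷ 60 = 0.4667 L/s.
New flow: 53 L/min ÷ 60 = 0.8833 L/s.
PIP = Vt/C + R·V̇ + PEEP (constant-flow equation of motion).
Only the resistive term changes: ΔPIP = R × ΔV̇ = 4.5 × (0.8833 − 0.4667) = 4.5 × 0.4166 = 1.875 cmH2O.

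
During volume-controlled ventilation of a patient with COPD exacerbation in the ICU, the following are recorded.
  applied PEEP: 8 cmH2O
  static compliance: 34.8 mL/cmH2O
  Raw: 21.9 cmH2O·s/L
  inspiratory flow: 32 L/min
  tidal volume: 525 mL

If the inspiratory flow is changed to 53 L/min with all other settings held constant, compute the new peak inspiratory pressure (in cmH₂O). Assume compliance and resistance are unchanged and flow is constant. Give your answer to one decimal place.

42.4

Flow: 32 L/min ÷ 60 = 0.5333 L/s.
New flow: 53 L/min ÷ 60 = 0.8833 L/s.
PIP = Vt/C + R·V̇ + PEEP (constant-flow equation of motion).
Only the resistive term changes: ΔPIP = R × ΔV̇ = 21.9 × (0.8833 − 0.5333) = 21.9 × 0.35 = 7.665 cmH2O.
Original PIP = 525/34.8 + 21.9×0.5333 + 8 = 34.765 cmH2O; new PIP = 34.765 + (7.665) = 42.43 cmH2O.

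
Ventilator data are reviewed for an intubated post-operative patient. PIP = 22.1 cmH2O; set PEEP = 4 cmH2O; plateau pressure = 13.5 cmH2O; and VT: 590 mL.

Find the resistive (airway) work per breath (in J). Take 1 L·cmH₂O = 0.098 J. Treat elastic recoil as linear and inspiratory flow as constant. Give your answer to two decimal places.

With constant inspiratory flow the resistive pressure is constant at PIP − Pplat = 22.1 − 13.5 = 8.6 cmH2O, so resistive work = 8.6 × 0.590 = 5.074 L·cmH2O.
× 0.098 J/(L·cmH2O) → 0.4973 J.

0.50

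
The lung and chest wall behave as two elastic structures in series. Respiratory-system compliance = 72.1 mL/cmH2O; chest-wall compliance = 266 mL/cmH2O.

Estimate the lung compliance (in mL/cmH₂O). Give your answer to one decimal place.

98.9

1/CL = 1/Crs − 1/Ccw.
1/CL = 1/72.1 − 1/266 = 0.01011.
CL = 98.912 mL/cmH2O.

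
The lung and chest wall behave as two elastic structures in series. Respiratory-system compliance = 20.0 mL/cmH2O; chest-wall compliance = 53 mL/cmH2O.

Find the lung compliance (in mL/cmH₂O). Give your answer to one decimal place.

32.1

1/CL = 1/Crs − 1/Ccw.
1/CL = 1/20.0 − 1/53 = 0.03113.
CL = 32.123 mL/cmH2O.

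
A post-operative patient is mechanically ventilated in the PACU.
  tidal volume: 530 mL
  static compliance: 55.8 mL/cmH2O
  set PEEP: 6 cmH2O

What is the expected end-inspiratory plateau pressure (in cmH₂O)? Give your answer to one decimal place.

15.5

Pplat = PEEP + Vt / Cstat = 6 + 530 / 55.8 = 6 + 9.498 = 15.498 cmH2O.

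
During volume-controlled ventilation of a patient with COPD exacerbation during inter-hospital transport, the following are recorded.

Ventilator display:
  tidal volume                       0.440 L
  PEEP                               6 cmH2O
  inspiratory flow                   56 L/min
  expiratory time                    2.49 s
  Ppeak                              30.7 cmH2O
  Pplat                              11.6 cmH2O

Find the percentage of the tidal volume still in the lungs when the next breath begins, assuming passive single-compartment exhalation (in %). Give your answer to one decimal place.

Flow: 56 L/min ÷ 60 = 0.9333 L/s.
R = (PIP − Pplat)/V̇ = (30.7 − 11.6) / 0.9333 = 19.1/0.9333 = 20.465 cmH2O·s/L.
C = Vt/(Pplat − PEEP) = 440.0 / (11.6 − 6) = 440.0/5.6 = 78.571 mL/cmH2O.
τ = R × C = 20.465 × 0.07857 L/cmH2O = 1.608 s.
Fraction remaining at end-expiration = e^(−Te/τ) = e^(−2.49/1.608) = 0.2126 → 21.26%.

21.3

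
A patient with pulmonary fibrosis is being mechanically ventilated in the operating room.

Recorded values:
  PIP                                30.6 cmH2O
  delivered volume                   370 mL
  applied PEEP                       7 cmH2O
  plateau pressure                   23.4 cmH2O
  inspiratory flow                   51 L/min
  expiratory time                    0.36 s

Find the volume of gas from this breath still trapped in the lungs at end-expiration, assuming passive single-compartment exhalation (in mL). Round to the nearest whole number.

56

Flow: 51 L/min ÷ 60 = 0.85 L/s.
R = (PIP − Pplat)/V̇ = (30.6 − 23.4) / 0.85 = 7.2/0.85 = 8.471 cmH2O·s/L.
C = Vt/(Pplat − PEEP) = 370.0 / (23.4 − 7) = 370.0/16.4 = 22.561 mL/cmH2O.
τ = R × C = 8.471 × 0.02256 L/cmH2O = 0.1911 s.
Fraction remaining = e^(−Te/τ) = e^(−0.36/0.1911) = 0.152.
Trapped volume = 370.0 × 0.152 = 56.24 mL.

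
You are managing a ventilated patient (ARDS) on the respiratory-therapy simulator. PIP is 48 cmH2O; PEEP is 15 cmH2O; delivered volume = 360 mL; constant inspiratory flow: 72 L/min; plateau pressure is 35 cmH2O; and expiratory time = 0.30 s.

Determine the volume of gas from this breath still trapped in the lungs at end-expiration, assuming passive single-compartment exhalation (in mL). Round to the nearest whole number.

Flow: 72 L/min ÷ 60 = 1.2 L/s.
R = (PIP − Pplat)/V̇ = (48 − 35) / 1.2 = 13.0/1.2 = 10.833 cmH2O·s/L.
C = Vt/(Pplat − PEEP) = 360.0 / (35 − 15) = 360.0/20.0 = 18.0 mL/cmH2O.
τ = R × C = 10.833 × 0.018 L/cmH2O = 0.195 s.
Fraction remaining = e^(−Te/τ) = e^(−0.30/0.195) = 0.2147.
Trapped volume = 360.0 × 0.2147 = 77.292 mL.

77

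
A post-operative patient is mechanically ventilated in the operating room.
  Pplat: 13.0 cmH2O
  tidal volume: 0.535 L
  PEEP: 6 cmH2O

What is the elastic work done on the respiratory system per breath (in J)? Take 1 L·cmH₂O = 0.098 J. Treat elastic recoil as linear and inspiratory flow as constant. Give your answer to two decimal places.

0.18

Elastic work ≈ ½ × (Pplat − PEEP) × Vt = 0.5 × (13.0 − 6) × 0.535 L = 0.5 × 7.0 × 0.535 = 1.873 L·cmH2O.
× 0.098 J/(L·cmH2O) → 0.1836 J.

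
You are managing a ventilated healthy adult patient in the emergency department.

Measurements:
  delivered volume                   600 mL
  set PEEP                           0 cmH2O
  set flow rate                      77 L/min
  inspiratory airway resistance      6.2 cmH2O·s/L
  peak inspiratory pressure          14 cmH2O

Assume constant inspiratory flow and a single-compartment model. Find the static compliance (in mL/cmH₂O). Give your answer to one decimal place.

99.3

Flow: 77 L/min ÷ 60 = 1.2833 L/s.
Equation of motion (constant flow): PIP = Vt/C + R·V̇ + PEEP.
Vt/C = PIP − R·V̇ − PEEP = 14 − 6.2×1.2833 − 0 = 14 − 7.956 − 0 = 6.044 cmH2O.
C = Vt / 6.044 = 600 / 6.044 = 99.272 mL/cmH2O.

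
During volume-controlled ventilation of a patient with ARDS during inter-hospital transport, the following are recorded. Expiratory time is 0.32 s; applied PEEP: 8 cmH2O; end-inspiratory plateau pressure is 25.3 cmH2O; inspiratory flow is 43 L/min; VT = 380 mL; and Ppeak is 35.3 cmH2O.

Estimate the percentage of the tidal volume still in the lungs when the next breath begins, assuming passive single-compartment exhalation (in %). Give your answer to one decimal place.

Flow: 43 L/min ÷ 60 = 0.7167 L/s.
R = (PIP − Pplat)/V̇ = (35.3 − 25.3) / 0.7167 = 10.0/0.7167 = 13.953 cmH2O·s/L.
C = Vt/(Pplat − PEEP) = 380.0 / (25.3 − 8) = 380.0/17.3 = 21.965 mL/cmH2O.
τ = R × C = 13.953 × 0.02197 L/cmH2O = 0.3065 s.
Fraction remaining at end-expiration = e^(−Te/τ) = e^(−0.32/0.3065) = 0.352 → 35.2%.

35.2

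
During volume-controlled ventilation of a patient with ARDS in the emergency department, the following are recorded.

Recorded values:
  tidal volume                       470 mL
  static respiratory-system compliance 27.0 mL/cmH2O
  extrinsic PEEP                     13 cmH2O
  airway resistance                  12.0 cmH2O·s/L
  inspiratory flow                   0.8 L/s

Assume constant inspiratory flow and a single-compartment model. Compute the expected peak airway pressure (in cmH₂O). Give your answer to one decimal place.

Equation of motion (constant flow): PIP = Vt/C + R·V̇ + PEEP.
PIP = 470/27.0 + 12.0×0.8 + 13 = 17.407 + 9.6 + 13 = 40.007 cmH2O.

40.0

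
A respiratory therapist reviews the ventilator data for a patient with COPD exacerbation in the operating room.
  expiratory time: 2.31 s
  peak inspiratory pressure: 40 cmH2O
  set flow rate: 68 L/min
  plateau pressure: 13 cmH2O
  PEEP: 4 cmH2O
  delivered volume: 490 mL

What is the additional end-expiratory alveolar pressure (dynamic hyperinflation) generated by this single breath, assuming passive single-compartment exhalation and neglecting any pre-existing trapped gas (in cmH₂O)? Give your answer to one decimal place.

1.5

Flow: 68 L/min ÷ 60 = 1.1333 L/s.
R = (PIP − Pplat)/V̇ = (40 − 13) / 1.1333 = 27.0/1.1333 = 23.824 cmH2O·s/L.
C = Vt/(Pplat − PEEP) = 490.0 / (13 − 4) = 490.0/9.0 = 54.444 mL/cmH2O.
τ = R × C = 23.824 × 0.05444 L/cmH2O = 1.297 s.
Fraction remaining = e^(−Te/τ) = e^(−2.31/1.297) = 0.1685; trapped volume = 490.0 × 0.1685 = 82.565 mL.
Additional alveolar pressure from trapping ≈ V_trapped / C = 82.565 / 54.444 = 1.517 cmH2O.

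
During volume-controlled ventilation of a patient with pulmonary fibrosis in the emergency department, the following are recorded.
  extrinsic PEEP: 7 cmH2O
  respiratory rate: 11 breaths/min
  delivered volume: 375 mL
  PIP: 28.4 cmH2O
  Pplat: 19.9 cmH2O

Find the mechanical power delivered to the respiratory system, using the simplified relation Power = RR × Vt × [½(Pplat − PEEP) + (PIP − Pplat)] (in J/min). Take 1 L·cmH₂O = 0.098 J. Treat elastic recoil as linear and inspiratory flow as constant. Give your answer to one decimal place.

6.0

Per-breath work = Vt × [½(Pplat−PEEP) + (PIP−Pplat)] = 0.375 × [0.5×12.9 + 8.5] = 0.375 × 14.95 = 5.606 L·cmH2O.
Power = 11 × 5.606 = 61.666 L·cmH2O/min.
× 0.098 J/(L·cmH2O) → 6.043 J/min.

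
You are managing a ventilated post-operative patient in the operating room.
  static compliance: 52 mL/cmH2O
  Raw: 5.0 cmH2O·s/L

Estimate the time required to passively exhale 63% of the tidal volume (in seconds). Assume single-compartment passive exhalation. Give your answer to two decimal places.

0.26

τ = R × C = 5.0 × 52 mL/cmH2O = 5.0 × 0.052 L/cmH2O = 0.26 s.
Exhaled fraction f = 1 − e^(−t/τ) → t = −τ·ln(1 − f) = −0.26·ln(0.37) = 0.2585 s.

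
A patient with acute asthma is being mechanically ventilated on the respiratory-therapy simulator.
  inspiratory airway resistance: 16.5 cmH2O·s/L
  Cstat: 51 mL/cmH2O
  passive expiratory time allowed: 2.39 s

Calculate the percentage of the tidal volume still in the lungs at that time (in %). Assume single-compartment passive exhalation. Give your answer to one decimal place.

τ = R × C = 16.5 × 51 mL/cmH2O = 16.5 × 0.051 L/cmH2O = 0.8415 s.
Passive exhalation: V(t)/V₀ = e^(−t/τ) = e^(−2.39/0.8415) = 0.05842.
Fraction remaining = 0.05842 → 5.842%.

5.8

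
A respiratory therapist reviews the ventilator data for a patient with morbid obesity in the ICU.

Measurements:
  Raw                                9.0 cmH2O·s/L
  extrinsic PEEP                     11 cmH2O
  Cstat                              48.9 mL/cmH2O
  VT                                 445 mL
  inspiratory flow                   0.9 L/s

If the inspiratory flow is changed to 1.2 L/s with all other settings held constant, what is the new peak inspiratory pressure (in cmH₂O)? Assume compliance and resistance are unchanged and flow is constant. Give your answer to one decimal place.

PIP = Vt/C + R·V̇ + PEEP (constant-flow equation of motion).
Only the resistive term changes: ΔPIP = R × ΔV̇ = 9.0 × (1.2 − 0.9) = 9.0 × 0.3 = 2.7 cmH2O.
Original PIP = 445/48.9 + 9.0×0.9 + 11 = 28.2 cmH2O; new PIP = 28.2 + (2.7) = 30.9 cmH2O.

30.9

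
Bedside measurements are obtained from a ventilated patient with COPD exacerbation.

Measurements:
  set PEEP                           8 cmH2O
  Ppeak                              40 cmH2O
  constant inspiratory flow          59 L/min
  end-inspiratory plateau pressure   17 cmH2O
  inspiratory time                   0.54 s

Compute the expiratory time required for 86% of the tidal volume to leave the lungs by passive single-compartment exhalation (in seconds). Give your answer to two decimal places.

Flow: 59 L/min ÷ 60 = 0.9833 L/s.
Vt = flow × Ti = 0.9833 L/s × 0.54 s × 1000 mL/L = 530.98 mL.
R = (PIP − Pplat)/V̇ = (40 − 17) / 0.9833 = 23.0/0.9833 = 23.391 cmH2O·s/L.
C = Vt/(Pplat − PEEP) = 530.98 / (17 − 8) = 530.98/9.0 = 58.998 mL/cmH2O.
τ = R × C = 23.391 × 0.059 L/cmH2O = 1.38 s.
t = −τ·ln(1 − 0.86) = −1.38·ln(0.14) = 2.713 s.

2.71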